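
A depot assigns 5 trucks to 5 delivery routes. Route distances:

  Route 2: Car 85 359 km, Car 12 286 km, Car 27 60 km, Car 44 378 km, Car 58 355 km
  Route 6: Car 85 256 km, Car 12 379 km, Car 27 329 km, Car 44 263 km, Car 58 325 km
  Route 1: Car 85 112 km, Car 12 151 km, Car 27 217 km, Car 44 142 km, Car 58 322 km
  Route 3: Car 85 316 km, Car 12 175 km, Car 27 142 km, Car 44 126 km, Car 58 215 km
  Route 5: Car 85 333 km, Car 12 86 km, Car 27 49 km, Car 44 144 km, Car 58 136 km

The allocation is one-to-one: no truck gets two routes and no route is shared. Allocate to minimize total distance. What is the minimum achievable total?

Optimal: Car 85→Route 1 (112 km), Car 12→Route 5 (86 km), Car 27→Route 2 (60 km), Car 44→Route 3 (126 km), Car 58→Route 6 (325 km) — total 112+86+60+126+325 = 709 km.
Column-greedy (each route in turn goes to its cheapest remaining truck) gives 769 km, worse by 60.
Checked against all permutations: 709 km is optimal.

Minimum total: 709 km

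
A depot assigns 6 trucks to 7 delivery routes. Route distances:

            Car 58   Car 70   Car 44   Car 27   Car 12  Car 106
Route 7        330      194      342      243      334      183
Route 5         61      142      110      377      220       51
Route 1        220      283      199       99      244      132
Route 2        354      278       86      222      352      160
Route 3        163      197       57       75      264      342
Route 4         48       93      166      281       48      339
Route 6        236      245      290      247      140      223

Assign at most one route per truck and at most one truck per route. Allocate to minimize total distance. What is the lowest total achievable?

Minimum total: 587 km

Optimal: Car 58→Route 5 (61 km), Car 70→Route 4 (93 km), Car 44→Route 2 (86 km), Car 27→Route 3 (75 km), Car 12→Route 6 (140 km), Car 106→Route 1 (132 km) — total 61+93+86+75+140+132 = 587 km.
Every other assignment is strictly worse.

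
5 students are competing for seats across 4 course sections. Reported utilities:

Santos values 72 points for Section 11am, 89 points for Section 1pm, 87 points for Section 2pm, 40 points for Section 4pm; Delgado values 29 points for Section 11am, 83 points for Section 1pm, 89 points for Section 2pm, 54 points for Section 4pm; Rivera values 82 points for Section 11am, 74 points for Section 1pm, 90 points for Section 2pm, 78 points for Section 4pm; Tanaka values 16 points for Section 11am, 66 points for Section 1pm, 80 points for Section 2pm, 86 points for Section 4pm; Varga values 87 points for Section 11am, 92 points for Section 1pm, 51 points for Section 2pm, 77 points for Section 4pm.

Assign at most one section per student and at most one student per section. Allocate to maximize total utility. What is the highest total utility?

This is the linear assignment problem.
Optimal: Varga→Section 11am (87 points), Santos→Section 1pm (89 points), Rivera→Section 2pm (90 points), Tanaka→Section 4pm (86 points) — total 87+89+90+86 = 352 points.
Max-entry greedy (repeatedly take the single best remaining cell) gives 340 points, worse by 12.

Max total: 352 points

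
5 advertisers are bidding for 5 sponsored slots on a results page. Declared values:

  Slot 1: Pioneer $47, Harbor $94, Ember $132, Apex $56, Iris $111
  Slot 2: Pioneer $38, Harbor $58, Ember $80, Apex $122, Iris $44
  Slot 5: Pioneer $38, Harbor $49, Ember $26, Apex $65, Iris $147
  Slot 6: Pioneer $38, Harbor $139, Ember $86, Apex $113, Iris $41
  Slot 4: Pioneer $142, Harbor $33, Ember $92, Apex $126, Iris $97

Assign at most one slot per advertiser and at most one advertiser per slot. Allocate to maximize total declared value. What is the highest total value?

Maximum total: $682

This is the linear assignment problem.
Optimal: Pioneer→Slot 4 ($142), Harbor→Slot 6 ($139), Ember→Slot 1 ($132), Apex→Slot 2 ($122), Iris→Slot 5 ($147) — total 142+139+132+122+147 = $682.
Swapping Apex↔Harbor (Apex→Slot 6 $113, Harbor→Slot 2 $58) loses 90.
Every other assignment is strictly worse.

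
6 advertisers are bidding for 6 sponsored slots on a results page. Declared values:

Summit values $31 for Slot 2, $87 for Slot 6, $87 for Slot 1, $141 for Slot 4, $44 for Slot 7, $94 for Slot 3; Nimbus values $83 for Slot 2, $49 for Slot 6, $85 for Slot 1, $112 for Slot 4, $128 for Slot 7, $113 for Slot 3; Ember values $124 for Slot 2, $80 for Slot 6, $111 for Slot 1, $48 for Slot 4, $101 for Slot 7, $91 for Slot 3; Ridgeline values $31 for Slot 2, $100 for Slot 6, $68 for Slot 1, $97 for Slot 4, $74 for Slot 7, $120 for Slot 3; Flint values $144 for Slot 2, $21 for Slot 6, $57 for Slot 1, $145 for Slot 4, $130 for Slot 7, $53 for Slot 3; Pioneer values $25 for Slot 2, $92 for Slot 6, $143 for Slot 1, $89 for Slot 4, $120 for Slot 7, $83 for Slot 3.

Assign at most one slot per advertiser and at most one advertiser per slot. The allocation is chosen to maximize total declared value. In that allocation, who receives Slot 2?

Optimal: Summit→Slot 4 ($141), Nimbus→Slot 7 ($128), Ember→Slot 6 ($80), Ridgeline→Slot 3 ($120), Flint→Slot 2 ($144), Pioneer→Slot 1 ($143) — total 141+128+80+120+144+143 = $756.
Column-greedy (each slot in turn goes to its best remaining advertiser) gives $747, worse by 9.
Next-best assignment: Summit→Slot 4, Nimbus→Slot 3, Ember→Slot 2, Ridgeline→Slot 6, Flint→Slot 7, Pioneer→Slot 1 = $751.
Swapping Ridgeline↔Flint (Ridgeline→Slot 2 $31, Flint→Slot 3 $53) loses 180.
No other one-to-one assignment exceeds $756.
Flint's own top slot is Slot 4 ($145), but forcing Flint→Slot 4 and reassigning the rest optimally gives only $747 — worse by 9.

Flint receives Slot 2.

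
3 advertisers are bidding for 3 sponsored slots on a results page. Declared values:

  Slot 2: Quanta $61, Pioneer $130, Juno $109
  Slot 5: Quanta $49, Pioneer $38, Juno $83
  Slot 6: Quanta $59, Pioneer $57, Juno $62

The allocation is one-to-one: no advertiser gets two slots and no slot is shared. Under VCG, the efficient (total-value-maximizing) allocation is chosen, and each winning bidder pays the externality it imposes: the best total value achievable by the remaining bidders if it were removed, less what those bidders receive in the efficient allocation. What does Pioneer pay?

Efficient allocation: Quanta→Slot 6 ($59), Pioneer→Slot 2 ($130), Juno→Slot 5 ($83); total welfare W = $272.
Pioneer receives Slot 2 at value $130, so the others get W − 130 = $142.
Without Pioneer: best allocation of the remaining 2 bidders over all 3 slots is Quanta→Slot 6 ($59), Juno→Slot 2 ($109), total $168.
VCG payment = (others' best without Pioneer) − (others' welfare with Pioneer) = 168 − 142 = $26.

Pioneer pays $26.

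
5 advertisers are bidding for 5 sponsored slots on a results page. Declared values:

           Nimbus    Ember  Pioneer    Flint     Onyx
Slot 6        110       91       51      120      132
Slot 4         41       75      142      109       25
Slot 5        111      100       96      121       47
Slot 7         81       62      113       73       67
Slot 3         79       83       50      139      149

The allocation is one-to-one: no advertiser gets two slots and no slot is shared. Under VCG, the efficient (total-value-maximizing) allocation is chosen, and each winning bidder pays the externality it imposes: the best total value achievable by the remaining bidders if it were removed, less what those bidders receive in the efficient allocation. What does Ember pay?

Ember pays $30.

Efficient allocation: Nimbus→Slot 7 ($81), Ember→Slot 5 ($100), Pioneer→Slot 4 ($142), Flint→Slot 3 ($139), Onyx→Slot 6 ($132); total welfare W = $594.
Ember receives Slot 5 at value $100, so the others get W − 100 = $494.
Without Ember: best allocation of the remaining 4 bidders over all 5 slots is Nimbus→Slot 5 ($111), Pioneer→Slot 4 ($142), Flint→Slot 3 ($139), Onyx→Slot 6 ($132), total $524.
VCG payment = (others' best without Ember) − (others' welfare with Ember) = 524 − 494 = $30.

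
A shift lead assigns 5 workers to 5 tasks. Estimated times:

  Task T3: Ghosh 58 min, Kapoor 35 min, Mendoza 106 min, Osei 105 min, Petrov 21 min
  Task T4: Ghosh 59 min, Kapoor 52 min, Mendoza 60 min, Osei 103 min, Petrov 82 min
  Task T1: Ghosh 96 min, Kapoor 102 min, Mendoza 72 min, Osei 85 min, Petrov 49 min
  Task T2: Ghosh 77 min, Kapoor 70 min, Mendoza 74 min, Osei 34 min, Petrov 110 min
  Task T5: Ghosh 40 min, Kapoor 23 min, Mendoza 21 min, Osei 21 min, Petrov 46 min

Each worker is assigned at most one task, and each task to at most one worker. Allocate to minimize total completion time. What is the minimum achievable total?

Min total: 198 min

Optimal: Ghosh→Task T4 (59 min), Kapoor→Task T3 (35 min), Mendoza→Task T5 (21 min), Osei→Task T2 (34 min), Petrov→Task T1 (49 min) — total 59+35+21+34+49 = 198 min.
Min-entry greedy (repeatedly take the single cheapest remaining cell) gives 224 min, worse by 26.
Swapping Ghosh↔Mendoza (Ghosh→Task T5 40 min, Mendoza→Task T4 60 min) adds 20.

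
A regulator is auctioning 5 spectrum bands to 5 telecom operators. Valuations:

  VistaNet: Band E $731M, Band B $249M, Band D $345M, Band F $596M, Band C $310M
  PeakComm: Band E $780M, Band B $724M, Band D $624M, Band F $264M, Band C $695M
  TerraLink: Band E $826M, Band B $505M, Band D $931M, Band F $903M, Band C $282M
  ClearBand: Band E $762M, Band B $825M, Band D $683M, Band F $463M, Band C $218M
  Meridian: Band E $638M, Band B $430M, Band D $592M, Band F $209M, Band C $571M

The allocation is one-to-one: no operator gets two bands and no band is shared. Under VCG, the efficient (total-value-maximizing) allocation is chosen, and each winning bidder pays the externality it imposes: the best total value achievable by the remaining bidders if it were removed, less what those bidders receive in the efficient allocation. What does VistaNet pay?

VistaNet pays $92M.

Efficient allocation: VistaNet→Band E ($731M), PeakComm→Band C ($695M), TerraLink→Band F ($903M), ClearBand→Band B ($825M), Meridian→Band D ($592M); total welfare W = $3746M.
VistaNet receives Band E at value $731M, so the others get W − 731 = $3015M.
Without VistaNet: best allocation of the remaining 4 bidders over all 5 bands is PeakComm→Band E ($780M), TerraLink→Band D ($931M), ClearBand→Band B ($825M), Meridian→Band C ($571M), total $3107M.
VCG payment = (others' best without VistaNet) − (others' welfare with VistaNet) = 3107 − 3015 = $92M.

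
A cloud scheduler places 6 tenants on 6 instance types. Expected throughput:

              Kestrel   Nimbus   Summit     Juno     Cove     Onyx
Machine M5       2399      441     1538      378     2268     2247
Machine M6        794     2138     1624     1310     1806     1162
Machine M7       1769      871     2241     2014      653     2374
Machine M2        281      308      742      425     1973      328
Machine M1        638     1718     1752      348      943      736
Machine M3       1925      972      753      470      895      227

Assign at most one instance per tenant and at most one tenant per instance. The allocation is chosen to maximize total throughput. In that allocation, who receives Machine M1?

Summit receives Machine M1.

Optimal: Kestrel→Machine M3 (1925 ops/s), Nimbus→Machine M6 (2138 ops/s), Summit→Machine M1 (1752 ops/s), Juno→Machine M7 (2014 ops/s), Cove→Machine M2 (1973 ops/s), Onyx→Machine M5 (2247 ops/s) — total 1925+2138+1752+2014+1973+2247 = 12049 ops/s.
Max-entry greedy (repeatedly take the single best remaining cell) gives 11106 ops/s, worse by 943.
Next-best assignment: Kestrel→Machine M3, Nimbus→Machine M1, Summit→Machine M6, Juno→Machine M7, Cove→Machine M2, Onyx→Machine M5 = 11501 ops/s.
Swapping Onyx↔Summit (Onyx→Machine M1 736 ops/s, Summit→Machine M5 1538 ops/s) loses 1725.
Summit's own top instance is Machine M7 (2241 ops/s), but forcing Summit→Machine M7 and reassigning the rest optimally gives only 11414 ops/s — worse by 635.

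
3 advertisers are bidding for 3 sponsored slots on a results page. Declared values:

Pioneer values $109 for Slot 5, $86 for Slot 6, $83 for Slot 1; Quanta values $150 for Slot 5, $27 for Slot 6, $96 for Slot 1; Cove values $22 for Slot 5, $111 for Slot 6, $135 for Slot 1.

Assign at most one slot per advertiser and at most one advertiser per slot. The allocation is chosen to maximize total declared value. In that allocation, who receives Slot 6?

Pioneer receives Slot 6.

Optimal: Pioneer→Slot 6 ($86), Quanta→Slot 5 ($150), Cove→Slot 1 ($135) — total 86+150+135 = $371.
Row-greedy (each advertiser in turn takes its best remaining slot) gives $316, worse by 55.
Swapping Pioneer↔Cove (Pioneer→Slot 1 $83, Cove→Slot 6 $111) loses 27.
Pioneer's own top slot is Slot 5 ($109), but forcing Pioneer→Slot 5 and reassigning the rest optimally gives only $316 — worse by 55.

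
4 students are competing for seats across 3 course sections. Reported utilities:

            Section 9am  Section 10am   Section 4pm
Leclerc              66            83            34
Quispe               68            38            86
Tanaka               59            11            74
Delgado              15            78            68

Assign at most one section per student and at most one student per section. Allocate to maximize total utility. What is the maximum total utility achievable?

Optimal: Leclerc→Section 9am (66 points), Delgado→Section 10am (78 points), Quispe→Section 4pm (86 points) — total 66+78+86 = 230 points.
Max-entry greedy (repeatedly take the single best remaining cell) gives 228 points, worse by 2.
Swapping Leclerc↔Quispe (Leclerc→Section 4pm 34 points, Quispe→Section 9am 68 points) loses 50.
Checked against all permutations: 230 points is optimal.

Maximum total: 230 points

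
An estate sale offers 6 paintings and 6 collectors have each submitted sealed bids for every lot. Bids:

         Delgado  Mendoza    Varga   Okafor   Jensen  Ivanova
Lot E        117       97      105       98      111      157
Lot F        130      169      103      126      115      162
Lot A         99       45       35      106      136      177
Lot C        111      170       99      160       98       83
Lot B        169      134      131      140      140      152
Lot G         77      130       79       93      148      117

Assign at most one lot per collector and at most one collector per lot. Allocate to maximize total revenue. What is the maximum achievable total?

Optimal: Delgado→Lot B ($169), Mendoza→Lot F ($169), Varga→Lot E ($105), Okafor→Lot C ($160), Jensen→Lot G ($148), Ivanova→Lot A ($177) — total 169+169+105+160+148+177 = $928.
Checked against all permutations: $928 is optimal.

Max total: $928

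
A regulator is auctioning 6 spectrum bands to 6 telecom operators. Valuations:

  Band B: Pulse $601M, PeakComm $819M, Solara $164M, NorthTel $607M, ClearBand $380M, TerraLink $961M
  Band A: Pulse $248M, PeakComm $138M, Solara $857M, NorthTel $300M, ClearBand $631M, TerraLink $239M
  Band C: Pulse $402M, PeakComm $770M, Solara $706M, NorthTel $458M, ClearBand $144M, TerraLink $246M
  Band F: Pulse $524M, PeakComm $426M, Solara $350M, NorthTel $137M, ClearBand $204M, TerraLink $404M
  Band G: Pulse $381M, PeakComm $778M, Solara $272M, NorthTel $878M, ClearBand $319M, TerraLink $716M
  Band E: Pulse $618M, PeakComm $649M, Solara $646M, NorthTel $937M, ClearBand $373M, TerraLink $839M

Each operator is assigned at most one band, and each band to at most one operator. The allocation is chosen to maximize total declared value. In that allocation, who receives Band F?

Optimal: Pulse→Band F ($524M), PeakComm→Band G ($778M), Solara→Band C ($706M), NorthTel→Band E ($937M), ClearBand→Band A ($631M), TerraLink→Band B ($961M) — total 524+778+706+937+631+961 = $4537M.
Column-greedy (each band in turn goes to its best remaining operator) gives $4363M, worse by 174.
Next-best assignment: Pulse→Band F, PeakComm→Band C, Solara→Band E, NorthTel→Band G, ClearBand→Band A, TerraLink→Band B = $4410M.
Checked against all permutations: $4537M is optimal.
Pulse's own top band is Band E ($618M), but forcing Pulse→Band E and reassigning the rest optimally gives only $4288M — worse by 249.

Pulse receives Band F.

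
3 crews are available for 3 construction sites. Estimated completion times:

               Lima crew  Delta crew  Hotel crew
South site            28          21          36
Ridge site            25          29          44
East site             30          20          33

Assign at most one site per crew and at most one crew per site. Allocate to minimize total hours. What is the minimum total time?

Optimal: Lima crew→Ridge site (25 hours), Delta crew→South site (21 hours), Hotel crew→East site (33 hours) — total 25+21+33 = 79 hours.
Min-entry greedy (repeatedly take the single cheapest remaining cell) gives 81 hours, worse by 2.
Next-best assignment: Lima crew→Ridge site, Delta crew→East site, Hotel crew→South site = 81 hours.

Min total: 79 hours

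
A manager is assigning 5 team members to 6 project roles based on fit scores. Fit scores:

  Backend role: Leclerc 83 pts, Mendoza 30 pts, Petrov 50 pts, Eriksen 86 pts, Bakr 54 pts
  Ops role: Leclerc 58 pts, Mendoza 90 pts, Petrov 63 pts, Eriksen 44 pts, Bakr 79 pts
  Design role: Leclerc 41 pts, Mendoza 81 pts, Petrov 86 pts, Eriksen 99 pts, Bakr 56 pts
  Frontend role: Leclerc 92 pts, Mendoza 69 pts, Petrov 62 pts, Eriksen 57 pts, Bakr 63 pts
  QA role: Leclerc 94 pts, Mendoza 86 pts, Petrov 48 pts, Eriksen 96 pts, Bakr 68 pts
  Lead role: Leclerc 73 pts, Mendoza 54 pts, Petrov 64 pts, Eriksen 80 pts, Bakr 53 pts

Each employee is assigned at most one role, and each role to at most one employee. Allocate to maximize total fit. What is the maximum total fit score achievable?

Max total: 429 pts

Optimal: Leclerc→Frontend role (92 pts), Mendoza→QA role (86 pts), Petrov→Design role (86 pts), Eriksen→Backend role (86 pts), Bakr→Ops role (79 pts) — total 92+86+86+86+79 = 429 pts.
Max-entry greedy (repeatedly take the single best remaining cell) gives 410 pts, worse by 19.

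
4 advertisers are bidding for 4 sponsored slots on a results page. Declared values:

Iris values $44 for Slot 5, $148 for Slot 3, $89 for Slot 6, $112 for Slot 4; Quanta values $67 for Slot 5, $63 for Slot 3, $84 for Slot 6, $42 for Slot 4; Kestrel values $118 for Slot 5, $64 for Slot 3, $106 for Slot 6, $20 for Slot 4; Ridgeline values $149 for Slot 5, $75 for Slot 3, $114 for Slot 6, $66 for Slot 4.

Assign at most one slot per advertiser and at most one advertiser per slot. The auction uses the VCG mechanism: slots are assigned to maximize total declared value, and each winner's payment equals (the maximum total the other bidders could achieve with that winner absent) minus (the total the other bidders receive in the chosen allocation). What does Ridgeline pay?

Efficient allocation: Iris→Slot 3 ($148), Quanta→Slot 4 ($42), Kestrel→Slot 6 ($106), Ridgeline→Slot 5 ($149); total welfare W = $445.
Ridgeline receives Slot 5 at value $149, so the others get W − 149 = $296.
Without Ridgeline: best allocation of the remaining 3 bidders over all 4 slots is Iris→Slot 3 ($148), Quanta→Slot 6 ($84), Kestrel→Slot 5 ($118), total $350.
VCG payment = (others' best without Ridgeline) − (others' welfare with Ridgeline) = 350 − 296 = $54.

Ridgeline pays $54.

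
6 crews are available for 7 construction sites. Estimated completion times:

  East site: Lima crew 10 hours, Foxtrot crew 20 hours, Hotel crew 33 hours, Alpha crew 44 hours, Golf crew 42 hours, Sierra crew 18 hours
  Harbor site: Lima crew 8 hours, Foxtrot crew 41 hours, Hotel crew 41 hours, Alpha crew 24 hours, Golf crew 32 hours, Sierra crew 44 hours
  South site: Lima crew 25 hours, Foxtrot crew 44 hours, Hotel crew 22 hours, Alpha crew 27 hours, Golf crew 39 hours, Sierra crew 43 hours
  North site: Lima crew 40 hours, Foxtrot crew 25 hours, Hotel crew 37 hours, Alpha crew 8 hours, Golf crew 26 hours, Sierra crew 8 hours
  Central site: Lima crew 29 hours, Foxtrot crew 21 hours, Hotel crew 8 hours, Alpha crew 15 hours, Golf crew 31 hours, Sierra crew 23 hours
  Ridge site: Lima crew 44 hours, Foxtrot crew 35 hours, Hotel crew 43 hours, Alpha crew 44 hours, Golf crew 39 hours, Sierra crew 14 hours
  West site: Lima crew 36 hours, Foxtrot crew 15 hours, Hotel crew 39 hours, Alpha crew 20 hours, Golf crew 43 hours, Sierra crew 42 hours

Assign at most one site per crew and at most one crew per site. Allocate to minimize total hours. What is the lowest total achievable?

Optimal: Lima crew→East site (10 hours), Foxtrot crew→West site (15 hours), Hotel crew→Central site (8 hours), Alpha crew→North site (8 hours), Golf crew→Harbor site (32 hours), Sierra crew→Ridge site (14 hours) — total 10+15+8+8+32+14 = 87 hours.
Row-greedy (each crew in turn takes its cheapest remaining site) gives 92 hours, worse by 5.
Checked against all permutations: 87 hours is optimal.

Minimum total: 87 hours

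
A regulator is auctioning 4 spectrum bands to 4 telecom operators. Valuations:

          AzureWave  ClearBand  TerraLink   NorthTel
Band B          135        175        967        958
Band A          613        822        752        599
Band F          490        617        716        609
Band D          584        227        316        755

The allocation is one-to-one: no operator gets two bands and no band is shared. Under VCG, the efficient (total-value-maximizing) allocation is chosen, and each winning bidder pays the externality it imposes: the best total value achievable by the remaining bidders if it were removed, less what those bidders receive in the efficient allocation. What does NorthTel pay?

NorthTel pays $251M.

Efficient allocation: AzureWave→Band D ($584M), ClearBand→Band A ($822M), TerraLink→Band F ($716M), NorthTel→Band B ($958M); total welfare W = $3080M.
NorthTel receives Band B at value $958M, so the others get W − 958 = $2122M.
Without NorthTel: best allocation of the remaining 3 bidders over all 4 bands is AzureWave→Band D ($584M), ClearBand→Band A ($822M), TerraLink→Band B ($967M), total $2373M.
VCG payment = (others' best without NorthTel) − (others' welfare with NorthTel) = 2373 − 2122 = $251M.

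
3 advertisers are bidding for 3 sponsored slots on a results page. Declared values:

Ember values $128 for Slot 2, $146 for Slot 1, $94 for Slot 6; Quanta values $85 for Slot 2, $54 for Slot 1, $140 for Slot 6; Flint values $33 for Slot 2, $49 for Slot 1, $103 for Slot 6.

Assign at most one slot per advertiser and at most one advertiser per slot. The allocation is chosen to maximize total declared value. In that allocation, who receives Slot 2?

Quanta receives Slot 2.

Optimal: Ember→Slot 1 ($146), Quanta→Slot 2 ($85), Flint→Slot 6 ($103) — total 146+85+103 = $334.
Column-greedy (each slot in turn goes to its best remaining advertiser) gives $285, worse by 49.
Quanta's own top slot is Slot 6 ($140), but forcing Quanta→Slot 6 and reassigning the rest optimally gives only $319 — worse by 15.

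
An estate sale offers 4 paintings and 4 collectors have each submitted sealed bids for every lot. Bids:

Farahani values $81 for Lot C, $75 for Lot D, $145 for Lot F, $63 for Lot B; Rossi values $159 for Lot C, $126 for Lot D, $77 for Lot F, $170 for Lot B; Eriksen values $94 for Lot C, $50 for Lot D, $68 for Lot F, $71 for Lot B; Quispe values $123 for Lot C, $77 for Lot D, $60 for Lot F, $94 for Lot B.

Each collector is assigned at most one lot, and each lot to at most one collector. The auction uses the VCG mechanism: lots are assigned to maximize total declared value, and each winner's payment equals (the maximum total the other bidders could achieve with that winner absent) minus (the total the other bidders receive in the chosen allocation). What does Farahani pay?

Efficient allocation: Farahani→Lot F ($145), Rossi→Lot B ($170), Eriksen→Lot D ($50), Quispe→Lot C ($123); total welfare W = $488.
Farahani receives Lot F at value $145, so the others get W − 145 = $343.
Without Farahani: best allocation of the remaining 3 bidders over all 4 lots is Rossi→Lot B ($170), Eriksen→Lot F ($68), Quispe→Lot C ($123), total $361.
VCG payment = (others' best without Farahani) − (others' welfare with Farahani) = 361 − 343 = $18.

Farahani pays $18.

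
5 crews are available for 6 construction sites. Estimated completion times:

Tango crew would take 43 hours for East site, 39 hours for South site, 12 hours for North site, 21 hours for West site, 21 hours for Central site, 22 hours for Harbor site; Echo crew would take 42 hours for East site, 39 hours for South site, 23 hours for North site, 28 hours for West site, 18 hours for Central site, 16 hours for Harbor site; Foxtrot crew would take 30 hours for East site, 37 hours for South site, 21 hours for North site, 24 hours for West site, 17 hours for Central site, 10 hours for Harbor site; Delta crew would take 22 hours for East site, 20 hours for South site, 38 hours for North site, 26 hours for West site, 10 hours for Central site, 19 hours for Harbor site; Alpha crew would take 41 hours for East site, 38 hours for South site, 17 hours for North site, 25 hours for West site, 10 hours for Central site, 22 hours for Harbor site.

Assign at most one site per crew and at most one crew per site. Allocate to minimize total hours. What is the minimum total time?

Min total: 80 hours

This is a one-to-one assignment (minimum-cost bipartite matching).
Optimal: Tango crew→North site (12 hours), Echo crew→West site (28 hours), Foxtrot crew→Harbor site (10 hours), Delta crew→South site (20 hours), Alpha crew→Central site (10 hours) — total 12+28+10+20+10 = 80 hours.
Min-entry greedy (repeatedly take the single cheapest remaining cell) gives 96 hours, worse by 16.
Next-best assignment: Tango crew→North site, Echo crew→West site, Foxtrot crew→Harbor site, Delta crew→East site, Alpha crew→Central site = 82 hours.
Every other assignment is strictly worse.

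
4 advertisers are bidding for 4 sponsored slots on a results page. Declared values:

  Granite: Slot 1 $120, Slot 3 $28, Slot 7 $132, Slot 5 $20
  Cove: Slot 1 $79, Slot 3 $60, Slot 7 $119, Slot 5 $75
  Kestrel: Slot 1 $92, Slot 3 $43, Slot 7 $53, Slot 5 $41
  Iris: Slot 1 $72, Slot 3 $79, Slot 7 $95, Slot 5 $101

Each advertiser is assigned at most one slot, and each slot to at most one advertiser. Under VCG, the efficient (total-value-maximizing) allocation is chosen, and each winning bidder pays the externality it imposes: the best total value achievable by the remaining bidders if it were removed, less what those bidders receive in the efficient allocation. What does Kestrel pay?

Efficient allocation: Granite→Slot 7 ($132), Cove→Slot 3 ($60), Kestrel→Slot 1 ($92), Iris→Slot 5 ($101); total welfare W = $385.
Kestrel receives Slot 1 at value $92, so the others get W − 92 = $293.
Without Kestrel: best allocation of the remaining 3 bidders over all 4 slots is Granite→Slot 1 ($120), Cove→Slot 7 ($119), Iris→Slot 5 ($101), total $340.
VCG payment = (others' best without Kestrel) − (others' welfare with Kestrel) = 340 − 293 = $47.

Kestrel pays $47.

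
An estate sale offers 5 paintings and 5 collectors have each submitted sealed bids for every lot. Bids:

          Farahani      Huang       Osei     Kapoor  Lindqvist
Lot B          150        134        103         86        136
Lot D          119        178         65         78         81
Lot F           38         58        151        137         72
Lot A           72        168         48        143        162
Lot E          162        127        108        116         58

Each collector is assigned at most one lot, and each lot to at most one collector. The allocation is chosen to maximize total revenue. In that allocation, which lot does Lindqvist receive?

Lindqvist receives Lot B.

Optimal: Farahani→Lot E ($162), Huang→Lot D ($178), Osei→Lot F ($151), Kapoor→Lot A ($143), Lindqvist→Lot B ($136) — total 162+178+151+143+136 = $770.
Next-best assignment: Farahani→Lot B, Huang→Lot D, Osei→Lot F, Kapoor→Lot E, Lindqvist→Lot A = $757.
Swapping Kapoor↔Osei (Kapoor→Lot F $137, Osei→Lot A $48) loses 109.
Lindqvist's own top lot is Lot A ($162), but forcing Lindqvist→Lot A and reassigning the rest optimally gives only $757 — worse by 13.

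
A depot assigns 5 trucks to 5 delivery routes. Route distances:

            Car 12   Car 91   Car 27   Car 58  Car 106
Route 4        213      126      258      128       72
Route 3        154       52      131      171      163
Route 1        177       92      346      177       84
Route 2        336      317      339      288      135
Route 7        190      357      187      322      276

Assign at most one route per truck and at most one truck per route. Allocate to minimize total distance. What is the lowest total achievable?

Optimal: Car 12→Route 7 (190 km), Car 91→Route 1 (92 km), Car 27→Route 3 (131 km), Car 58→Route 4 (128 km), Car 106→Route 2 (135 km) — total 190+92+131+128+135 = 676 km.
Column-greedy (each route in turn goes to its cheapest remaining truck) gives 776 km, worse by 100.
Checked against all permutations: 676 km is optimal.

Minimum total: 676 km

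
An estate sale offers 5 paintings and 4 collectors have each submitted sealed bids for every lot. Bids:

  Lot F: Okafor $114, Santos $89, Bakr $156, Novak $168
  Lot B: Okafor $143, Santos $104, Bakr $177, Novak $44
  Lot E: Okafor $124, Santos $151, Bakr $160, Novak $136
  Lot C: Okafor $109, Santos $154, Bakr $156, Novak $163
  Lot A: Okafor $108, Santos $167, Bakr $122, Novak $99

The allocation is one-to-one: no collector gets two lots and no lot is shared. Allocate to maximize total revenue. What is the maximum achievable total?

Maximum total: $638

Optimal: Okafor→Lot B ($143), Santos→Lot A ($167), Bakr→Lot E ($160), Novak→Lot F ($168) — total 143+167+160+168 = $638.
Column-greedy (each lot in turn goes to its best remaining collector) gives $605, worse by 33.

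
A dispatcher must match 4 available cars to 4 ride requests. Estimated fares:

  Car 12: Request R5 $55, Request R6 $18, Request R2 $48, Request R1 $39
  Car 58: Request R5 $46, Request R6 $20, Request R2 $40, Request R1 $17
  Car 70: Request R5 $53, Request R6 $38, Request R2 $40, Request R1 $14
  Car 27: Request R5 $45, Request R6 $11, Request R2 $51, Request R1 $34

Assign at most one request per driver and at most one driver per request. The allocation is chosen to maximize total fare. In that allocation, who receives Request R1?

This is a one-to-one assignment (maximum-weight bipartite matching).
Optimal: Car 12→Request R1 ($39), Car 58→Request R5 ($46), Car 70→Request R6 ($38), Car 27→Request R2 ($51) — total 39+46+38+51 = $174.
Max-entry greedy (repeatedly take the single best remaining cell) gives $161, worse by 13.
Swapping Car 70↔Car 58 (Car 70→Request R5 $53, Car 58→Request R6 $20) loses 11.
Every other assignment is strictly worse.
Car 12's own top request is Request R5 ($55), but forcing Car 12→Request R5 and reassigning the rest optimally gives only $167 — worse by 7.

Car 12 receives Request R1.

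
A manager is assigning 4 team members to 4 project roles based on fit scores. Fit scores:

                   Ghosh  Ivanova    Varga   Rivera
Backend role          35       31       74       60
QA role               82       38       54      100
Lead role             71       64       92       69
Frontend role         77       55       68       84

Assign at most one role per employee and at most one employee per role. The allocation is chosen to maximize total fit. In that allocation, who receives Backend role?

Optimal: Ghosh→Frontend role (77 pts), Ivanova→Lead role (64 pts), Varga→Backend role (74 pts), Rivera→QA role (100 pts) — total 77+64+74+100 = 315 pts.
Column-greedy (each role in turn goes to its best remaining employee) gives 300 pts, worse by 15.
Checked against all permutations: 315 pts is optimal.
Varga's own top role is Lead role (92 pts), but forcing Varga→Lead role and reassigning the rest optimally gives only 300 pts — worse by 15.

Varga receives Backend role.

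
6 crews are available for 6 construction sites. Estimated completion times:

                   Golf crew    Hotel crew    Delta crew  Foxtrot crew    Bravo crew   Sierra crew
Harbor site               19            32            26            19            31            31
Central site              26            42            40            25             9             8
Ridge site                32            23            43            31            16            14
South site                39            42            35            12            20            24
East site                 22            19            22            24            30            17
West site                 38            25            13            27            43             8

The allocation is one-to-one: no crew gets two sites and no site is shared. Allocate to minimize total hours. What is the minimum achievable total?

This is the linear assignment problem.
Optimal: Golf crew→Harbor site (19 hours), Hotel crew→East site (19 hours), Delta crew→West site (13 hours), Foxtrot crew→South site (12 hours), Bravo crew→Central site (9 hours), Sierra crew→Ridge site (14 hours) — total 19+19+13+12+9+14 = 86 hours.
Column-greedy (each site in turn goes to its cheapest remaining crew) gives 87 hours, worse by 1.
Next-best assignment: Golf crew→Harbor site, Hotel crew→East site, Delta crew→West site, Foxtrot crew→South site, Bravo crew→Ridge site, Sierra crew→Central site = 87 hours.
Swapping Golf crew↔Hotel crew (Golf crew→East site 22 hours, Hotel crew→Harbor site 32 hours) adds 16.

Min total: 86 hours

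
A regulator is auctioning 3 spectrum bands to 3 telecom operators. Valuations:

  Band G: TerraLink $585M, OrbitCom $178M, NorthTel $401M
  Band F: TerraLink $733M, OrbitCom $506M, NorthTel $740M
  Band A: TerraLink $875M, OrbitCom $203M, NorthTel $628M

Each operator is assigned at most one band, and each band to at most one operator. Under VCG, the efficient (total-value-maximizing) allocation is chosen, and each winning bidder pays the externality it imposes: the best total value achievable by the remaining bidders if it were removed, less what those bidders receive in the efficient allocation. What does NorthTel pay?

NorthTel pays $328M.

Efficient allocation: TerraLink→Band A ($875M), OrbitCom→Band G ($178M), NorthTel→Band F ($740M); total welfare W = $1793M.
NorthTel receives Band F at value $740M, so the others get W − 740 = $1053M.
Without NorthTel: best allocation of the remaining 2 bidders over all 3 bands is TerraLink→Band A ($875M), OrbitCom→Band F ($506M), total $1381M.
VCG payment = (others' best without NorthTel) − (others' welfare with NorthTel) = 1381 − 1053 = $328M.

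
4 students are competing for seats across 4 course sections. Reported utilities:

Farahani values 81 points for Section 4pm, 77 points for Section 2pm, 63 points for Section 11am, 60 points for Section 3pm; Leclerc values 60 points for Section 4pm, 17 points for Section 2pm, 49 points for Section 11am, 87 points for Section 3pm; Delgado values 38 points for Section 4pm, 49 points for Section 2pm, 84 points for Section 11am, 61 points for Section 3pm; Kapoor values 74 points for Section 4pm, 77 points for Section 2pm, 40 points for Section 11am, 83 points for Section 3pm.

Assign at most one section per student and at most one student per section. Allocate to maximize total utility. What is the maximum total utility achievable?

Optimal: Farahani→Section 4pm (81 points), Leclerc→Section 3pm (87 points), Delgado→Section 11am (84 points), Kapoor→Section 2pm (77 points) — total 81+87+84+77 = 329 points.
Swapping Delgado↔Leclerc (Delgado→Section 3pm 61 points, Leclerc→Section 11am 49 points) loses 61.

Maximum total: 329 points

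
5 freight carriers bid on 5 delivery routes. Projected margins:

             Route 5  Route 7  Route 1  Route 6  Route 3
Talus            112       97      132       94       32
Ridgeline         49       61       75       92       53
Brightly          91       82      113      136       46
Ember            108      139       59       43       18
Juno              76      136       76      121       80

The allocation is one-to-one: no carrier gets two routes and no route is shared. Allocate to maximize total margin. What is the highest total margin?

This is a one-to-one assignment (maximum-weight bipartite matching).
Optimal: Talus→Route 1 ($132k), Ridgeline→Route 3 ($53k), Brightly→Route 6 ($136k), Ember→Route 5 ($108k), Juno→Route 7 ($136k) — total 132+53+136+108+136 = $565k.
Max-entry greedy (repeatedly take the single best remaining cell) gives $536k, worse by 29.
Swapping Ember↔Brightly (Ember→Route 6 $43k, Brightly→Route 5 $91k) loses 110.
Checked against all permutations: $565k is optimal.

Max total: $565k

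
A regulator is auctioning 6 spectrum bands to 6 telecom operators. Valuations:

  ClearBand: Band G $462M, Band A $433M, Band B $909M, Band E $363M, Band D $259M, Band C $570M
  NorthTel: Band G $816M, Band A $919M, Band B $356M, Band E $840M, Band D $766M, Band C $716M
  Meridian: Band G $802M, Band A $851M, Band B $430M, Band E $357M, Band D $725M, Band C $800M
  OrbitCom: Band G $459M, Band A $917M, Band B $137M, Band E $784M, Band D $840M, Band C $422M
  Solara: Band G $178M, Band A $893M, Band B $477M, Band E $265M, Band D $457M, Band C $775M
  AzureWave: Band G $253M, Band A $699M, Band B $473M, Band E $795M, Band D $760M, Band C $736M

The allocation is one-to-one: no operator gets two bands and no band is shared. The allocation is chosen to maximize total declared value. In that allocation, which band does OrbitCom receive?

This is a one-to-one assignment (maximum-weight bipartite matching).
Optimal: ClearBand→Band B ($909M), NorthTel→Band G ($816M), Meridian→Band C ($800M), OrbitCom→Band D ($840M), Solara→Band A ($893M), AzureWave→Band E ($795M) — total 909+816+800+840+893+795 = $5053M.
Row-greedy (each operator in turn takes its best remaining band) gives $5040M, worse by 13.
No other one-to-one assignment exceeds $5053M.
OrbitCom's own top band is Band A ($917M), but forcing OrbitCom→Band A and reassigning the rest optimally gives only $5003M — worse by 50.

OrbitCom receives Band D.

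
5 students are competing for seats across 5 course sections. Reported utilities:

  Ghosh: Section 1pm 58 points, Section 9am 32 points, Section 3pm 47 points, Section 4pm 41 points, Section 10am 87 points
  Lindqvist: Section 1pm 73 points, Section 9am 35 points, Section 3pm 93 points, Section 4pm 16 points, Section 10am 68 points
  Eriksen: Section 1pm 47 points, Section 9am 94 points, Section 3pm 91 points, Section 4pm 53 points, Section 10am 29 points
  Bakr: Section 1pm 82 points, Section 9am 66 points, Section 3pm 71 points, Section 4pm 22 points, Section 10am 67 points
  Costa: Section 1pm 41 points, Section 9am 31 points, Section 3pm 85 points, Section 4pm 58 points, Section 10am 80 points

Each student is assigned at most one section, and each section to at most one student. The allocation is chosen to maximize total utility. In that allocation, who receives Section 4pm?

Costa receives Section 4pm.

Optimal: Ghosh→Section 10am (87 points), Lindqvist→Section 3pm (93 points), Eriksen→Section 9am (94 points), Bakr→Section 1pm (82 points), Costa→Section 4pm (58 points) — total 87+93+94+82+58 = 414 points.
Costa's own top section is Section 3pm (85 points), but forcing Costa→Section 3pm and reassigning the rest optimally gives only 370 points — worse by 44.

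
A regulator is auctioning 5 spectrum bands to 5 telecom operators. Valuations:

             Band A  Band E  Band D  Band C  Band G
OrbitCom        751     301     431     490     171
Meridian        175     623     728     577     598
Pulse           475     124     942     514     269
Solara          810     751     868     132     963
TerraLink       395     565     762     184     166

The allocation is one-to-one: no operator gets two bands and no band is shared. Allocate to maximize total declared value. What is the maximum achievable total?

Maximum total: $3798M

This is the linear assignment problem.
Optimal: OrbitCom→Band A ($751M), Meridian→Band C ($577M), Pulse→Band D ($942M), Solara→Band G ($963M), TerraLink→Band E ($565M) — total 751+577+942+963+565 = $3798M.
Row-greedy (each operator in turn takes its best remaining band) gives $3521M, worse by 277.
Next-best assignment: OrbitCom→Band A, Meridian→Band E, Pulse→Band C, Solara→Band G, TerraLink→Band D = $3613M.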